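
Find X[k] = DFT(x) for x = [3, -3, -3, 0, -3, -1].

X[k] = Σ(n=0 to 5) x[n] · ω_6^(nk)
where ω_6 = e^(-2πi/6)

Computing each X[k]:
X[0] = -7
X[1] = 4.0000+1.7321i
X[2] = 8.0000+1.7321i
X[3] = 1
X[4] = 8.0000-1.7321i
X[5] = 4.0000-1.7321i

X = [-7, 4.0000+1.7321i, 8.0000+1.7321i, 1, 8.0000-1.7321i, 4.0000-1.7321i]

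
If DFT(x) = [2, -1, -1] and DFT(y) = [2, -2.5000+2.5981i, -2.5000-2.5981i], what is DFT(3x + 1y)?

By linearity: DFT(3x + 1y) = 3·DFT(x) + 1·DFT(y)
= 3·[2, -1, -1] + 1·[2, -2.5000+2.5981i, -2.5000-2.5981i]

Computing element-wise:
Z[0] = 3·(2) + 1·(2) = 8
Z[1] = 3·(-1) + 1·(-2.5000+2.5981i) = -5.5000+2.5981i
Z[2] = 3·(-1) + 1·(-2.5000-2.5981i) = -5.5000-2.5981i

DFT(3x + 1y) = 3·X + 1·Y = [8, -5.5000+2.5981i, -5.5000-2.5981i]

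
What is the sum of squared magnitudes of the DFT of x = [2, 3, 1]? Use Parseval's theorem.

Parseval: Σ|x[n]|² = (1/N)Σ|X[k]|², so Σ|X[k]|² = N·Σ|x[n]|² = 3·14.0000

Σ|X[k]|² = N·Σ|x[n]|² = 3·14.0000 = 42.0000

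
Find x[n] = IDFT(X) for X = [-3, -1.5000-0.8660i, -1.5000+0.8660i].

x[n] = (1/3) Σ(k=0 to 2) X[k] · e^(2πikn/3)

Computing each x[n]:
x[0] = -2
x[1] = 0
x[2] = -1

x = [-2, 0, -1]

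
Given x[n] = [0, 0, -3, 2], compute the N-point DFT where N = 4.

X[k] = Σ(n=0 to 3) x[n] · ω_4^(nk)
where ω_4 = e^(-2πi/4)

Computing each X[k]:
X[0] = -1
X[1] = 3+2i
X[2] = -5
X[3] = 3-2i

X = [-1, 3+2i, -5, 3-2i]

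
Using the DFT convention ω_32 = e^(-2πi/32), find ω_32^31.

ω_32^31 = e^(-2πi·31/32)
= cos(-2π·31/32) + i·sin(-2π·31/32)
= cos(-62π/32) + i·sin(-62π/32)

ω_32^31 = cos(-62π/32) + i·sin(-62π/32) = 0.9808+0.1951i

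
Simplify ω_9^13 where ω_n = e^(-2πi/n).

Since ω_9^9 = 1, powers reduce modulo 9.
13 mod 9 = 4
So ω_9^13 = ω_9^4 = e^(-2πi·4/9)

ω_9^13 = ω_9^4 = -0.9397-0.3420i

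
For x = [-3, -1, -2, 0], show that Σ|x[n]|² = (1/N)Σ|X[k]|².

Time domain:
Σ|x[n]|² = |-3|² + |-1|² + |-2|² + |0|² = 14.0000

Frequency domain:
(1/4)Σ|X[k]|² = (1/4)(|-6|² + |-1+1i|² + |-4|² + |-1-1i|²) = (1/4)·56.0000 = 14.0000

Both sides agree, confirming Parseval's theorem.

Σ|x[n]|² = (1/N)Σ|X[k]|² = 14.0000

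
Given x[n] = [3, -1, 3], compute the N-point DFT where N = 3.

X[k] = Σ(n=0 to 2) x[n] · ω_3^(nk)
where ω_3 = e^(-2πi/3)

Computing each X[k]:
X[0] = 5
X[1] = 2.0000+3.4641i
X[2] = 2.0000-3.4641i

X = [5, 2.0000+3.4641i, 2.0000-3.4641i]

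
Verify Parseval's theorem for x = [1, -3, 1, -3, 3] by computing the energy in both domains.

Time domain:
Σ|x[n]|² = |1|² + |-3|² + |1|² + |-3|² + |3|² = 29.0000

Frequency domain:
(1/5)Σ|X[k]|² = (1/5)(|-1|² + |2.6180+3.3552i|² + |0.3820+7.3309i|² + |0.3820-7.3309i|² + |2.6180-3.3552i|²) = (1/5)·145.0000 = 29.0000

Both sides agree, confirming Parseval's theorem.

Σ|x[n]|² = (1/N)Σ|X[k]|² = 29.0000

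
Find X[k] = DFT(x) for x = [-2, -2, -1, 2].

X[k] = Σ(n=0 to 3) x[n] · ω_4^(nk)
where ω_4 = e^(-2πi/4)

Computing each X[k]:
X[0] = -3
X[1] = -1+4i
X[2] = -3
X[3] = -1-4i

X = [-3, -1+4i, -3, -1-4i]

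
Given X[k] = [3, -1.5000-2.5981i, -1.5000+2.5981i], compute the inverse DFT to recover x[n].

x[n] = (1/3) Σ(k=0 to 2) X[k] · e^(2πikn/3)

Computing each x[n]:
x[0] = 0
x[1] = 3
x[2] = 0

x = [0, 3, 0]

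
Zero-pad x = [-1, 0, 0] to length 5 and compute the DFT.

Original 3-point DFT: [-1, -1, -1]
Zero-padded 5-point DFT provides frequency interpolation.

DFT_5([x, 0, ...]) = [-1, -1, -1, -1, -1]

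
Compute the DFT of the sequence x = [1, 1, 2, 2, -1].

X[k] = Σ(n=0 to 4) x[n] · ω_5^(nk)
where ω_5 = e^(-2πi/5)

Computing each X[k]:
X[0] = 5
X[1] = -2.2361-1.9021i
X[2] = 2.2361-1.1756i
X[3] = 2.2361+1.1756i
X[4] = -2.2361+1.9021i

X = [5, -2.2361-1.9021i, 2.2361-1.1756i, 2.2361+1.1756i, -2.2361+1.9021i]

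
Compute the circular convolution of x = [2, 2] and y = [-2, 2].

(x ⊛ y)[n] = Σ(m=0 to 1) x[m] · y[(n-m) mod 2]

Computing each output sample:
(x ⊛ y)[0] = 0
(x ⊛ y)[1] = 0

x ⊛ y = [0, 0]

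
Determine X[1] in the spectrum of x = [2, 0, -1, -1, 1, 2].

X[1] = Σ(n=0 to 5) x[n] · ω_6^(1n) where ω_6 = e^(-2πi/6)
= (2)·ω_6^0 + (0)·ω_6^1 + (-1)·ω_6^2 + (-1)·ω_6^3 + (1)·ω_6^4 + (2)·ω_6^5

X[1] = 4.0000+3.4641i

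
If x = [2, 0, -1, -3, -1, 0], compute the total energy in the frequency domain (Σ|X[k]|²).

Parseval: Σ|x[n]|² = (1/N)Σ|X[k]|², so Σ|X[k]|² = N·Σ|x[n]|² = 6·15.0000

Σ|X[k]|² = N·Σ|x[n]|² = 6·15.0000 = 90.0000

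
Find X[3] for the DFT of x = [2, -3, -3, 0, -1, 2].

X[3] = Σ(n=0 to 5) x[n] · ω_6^(3n) where ω_6 = e^(-2πi/6)
= (2)·ω_6^0 + (-3)·ω_6^3 + (-3)·ω_6^6 + (0)·ω_6^9 + (-1)·ω_6^12 + (2)·ω_6^15

X[3] = -1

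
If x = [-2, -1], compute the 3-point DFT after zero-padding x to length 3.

Original 2-point DFT: [-3, -1]
Zero-padded 3-point DFT provides frequency interpolation.

DFT_3([x, 0, ...]) = [-3, -1.5000+0.8660i, -1.5000-0.8660i]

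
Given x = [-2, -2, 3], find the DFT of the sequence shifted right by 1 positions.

Time shift by 1: X_shifted[k] = ω_3^(1k) · X[k]
Shifted x = [3, -2, -2]

DFT(x[n-1]) = [-1, 5, 5]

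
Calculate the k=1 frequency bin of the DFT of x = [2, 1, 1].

X[1] = Σ(n=0 to 2) x[n] · ω_3^(1n) where ω_3 = e^(-2πi/3)
= (2)·ω_3^0 + (1)·ω_3^1 + (1)·ω_3^2

X[1] = 1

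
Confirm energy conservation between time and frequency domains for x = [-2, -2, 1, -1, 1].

Time domain:
Σ|x[n]|² = |-2|² + |-2|² + |1|² + |-1|² + |1|² = 11.0000

Frequency domain:
(1/5)Σ|X[k]|² = (1/5)(|-3|² + |-2.3090+1.6776i|² + |-1.1910+3.6655i|² + |-1.1910-3.6655i|² + |-2.3090-1.6776i|²) = (1/5)·55.0000 = 11.0000

Both sides agree, confirming Parseval's theorem.

Σ|x[n]|² = (1/N)Σ|X[k]|² = 11.0000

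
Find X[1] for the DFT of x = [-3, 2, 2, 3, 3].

X[1] = Σ(n=0 to 4) x[n] · ω_5^(1n) where ω_5 = e^(-2πi/5)
= (-3)·ω_5^0 + (2)·ω_5^1 + (2)·ω_5^2 + (3)·ω_5^3 + (3)·ω_5^4

X[1] = -5.5000+1.5388i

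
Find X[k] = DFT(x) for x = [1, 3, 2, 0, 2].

X[k] = Σ(n=0 to 4) x[n] · ω_5^(nk)
where ω_5 = e^(-2πi/5)

Computing each X[k]:
X[0] = 8
X[1] = 0.9271-2.1266i
X[2] = -2.4271+1.3143i
X[3] = -2.4271-1.3143i
X[4] = 0.9271+2.1266i

X = [8, 0.9271-2.1266i, -2.4271+1.3143i, -2.4271-1.3143i, 0.9271+2.1266i]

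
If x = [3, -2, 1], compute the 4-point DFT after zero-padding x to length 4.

Original 3-point DFT: [2, 3.5000+2.5981i, 3.5000-2.5981i]
Zero-padded 4-point DFT provides frequency interpolation.

DFT_4([x, 0, ...]) = [2, 2+2i, 6, 2-2i]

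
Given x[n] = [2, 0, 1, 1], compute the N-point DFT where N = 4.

X[k] = Σ(n=0 to 3) x[n] · ω_4^(nk)
where ω_4 = e^(-2πi/4)

Computing each X[k]:
X[0] = 4
X[1] = 1+1i
X[2] = 2
X[3] = 1-1i

X = [4, 1+1i, 2, 1-1i]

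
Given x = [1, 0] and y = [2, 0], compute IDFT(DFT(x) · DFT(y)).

(x ⊛ y)[n] = Σ(m=0 to 1) x[m] · y[(n-m) mod 2]

Computing each output sample:
(x ⊛ y)[0] = 2
(x ⊛ y)[1] = 0

x ⊛ y = [2, 0]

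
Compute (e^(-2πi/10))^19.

Since ω_10^10 = 1, powers reduce modulo 10.
19 mod 10 = 9
So ω_10^19 = ω_10^9 = e^(-2πi·9/10)

ω_10^19 = ω_10^9 = 0.8090+0.5878i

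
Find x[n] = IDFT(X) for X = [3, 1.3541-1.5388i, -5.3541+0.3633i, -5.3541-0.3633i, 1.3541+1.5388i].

x[n] = (1/5) Σ(k=0 to 4) X[k] · e^(2πikn/5)

Computing each x[n]:
x[0] = -1
x[1] = 3
x[2] = 0
x[3] = -1
x[4] = 2

x = [-1, 3, 0, -1, 2]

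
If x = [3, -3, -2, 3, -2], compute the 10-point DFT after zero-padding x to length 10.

Original 5-point DFT: [-1, 0.6459+3.8900i, 7.3541-4.1675i, 7.3541+4.1675i, 0.6459-3.8900i]
Zero-padded 10-point DFT provides frequency interpolation.

DFT_10([x, 0, ...]) = [-1, 0.6459+1.9879i, 0.6459+3.8900i, 7.3541+5.3431i, 7.3541-4.1675i, -1, 7.3541+4.1675i, 7.3541-5.3431i, 0.6459-3.8900i, 0.6459-1.9879i]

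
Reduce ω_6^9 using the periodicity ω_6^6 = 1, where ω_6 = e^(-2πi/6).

Since ω_6^6 = 1, powers reduce modulo 6.
9 mod 6 = 3
So ω_6^9 = ω_6^3 = e^(-2πi·3/6)

ω_6^9 = ω_6^3 = -1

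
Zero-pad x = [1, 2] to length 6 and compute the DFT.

Original 2-point DFT: [3, -1]
Zero-padded 6-point DFT provides frequency interpolation.

DFT_6([x, 0, ...]) = [3, 2.0000-1.7321i, -1.7321i, -1, 1.7321i, 2.0000+1.7321i]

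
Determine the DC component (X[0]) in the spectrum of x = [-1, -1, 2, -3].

X[0] = Σ(n=0 to 3) x[n] · ω_4^0 = Σ x[n]
= (-1) + (-1) + (2) + (-3)

X[0] = -3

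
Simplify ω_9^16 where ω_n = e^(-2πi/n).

Since ω_9^9 = 1, powers reduce modulo 9.
16 mod 9 = 7
So ω_9^16 = ω_9^7 = e^(-2πi·7/9)

ω_9^16 = ω_9^7 = 0.1736+0.9848i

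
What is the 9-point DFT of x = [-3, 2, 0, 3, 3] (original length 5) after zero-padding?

Original 5-point DFT: [5, -3.8820+2.7144i, -6.1180-2.2654i, -6.1180+2.2654i, -3.8820-2.7144i]
Zero-padded 9-point DFT provides frequency interpolation.

DFT_9([x, 0, ...]) = [5, -5.7870-4.9097i, -1.8546+2.5568i, -2.5000-4.3301i, -5.8584-0.3277i, -5.8584+0.3277i, -2.5000+4.3301i, -1.8546-2.5568i, -5.7870+4.9097i]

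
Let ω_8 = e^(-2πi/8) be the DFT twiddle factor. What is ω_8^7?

ω_8^7 = e^(-2πi·7/8)
= cos(-2π·7/8) + i·sin(-2π·7/8)
= cos(-14π/8) + i·sin(-14π/8)

ω_8^7 = cos(-14π/8) + i·sin(-14π/8) = 0.7071+0.7071i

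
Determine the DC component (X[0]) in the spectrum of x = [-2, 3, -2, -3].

X[0] = Σ(n=0 to 3) x[n] · ω_4^0 = Σ x[n]
= (-2) + (3) + (-2) + (-3)

X[0] = -4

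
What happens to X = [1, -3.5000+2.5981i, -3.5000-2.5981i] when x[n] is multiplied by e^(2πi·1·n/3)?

Modulation property: DFT(ω_3^(-1n)·x[n]) = X[(k-1) mod 3], so circularly shift X by 1 positions.

X[k-1] = [-3.5000-2.5981i, 1, -3.5000+2.5981i]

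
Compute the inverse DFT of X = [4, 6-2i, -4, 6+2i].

x[n] = (1/4) Σ(k=0 to 3) X[k] · e^(2πikn/4)

Computing each x[n]:
x[0] = 3
x[1] = 3
x[2] = -3
x[3] = 1

x = [3, 3, -3, 1]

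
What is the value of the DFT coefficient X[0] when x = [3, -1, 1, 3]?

X[0] = Σ(n=0 to 3) x[n] · ω_4^0 = Σ x[n]
= (3) + (-1) + (1) + (3)

X[0] = 6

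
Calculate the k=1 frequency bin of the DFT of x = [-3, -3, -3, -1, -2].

X[1] = Σ(n=0 to 4) x[n] · ω_5^(1n) where ω_5 = e^(-2πi/5)
= (-3)·ω_5^0 + (-3)·ω_5^1 + (-3)·ω_5^2 + (-1)·ω_5^3 + (-2)·ω_5^4

X[1] = -1.3090+2.1266i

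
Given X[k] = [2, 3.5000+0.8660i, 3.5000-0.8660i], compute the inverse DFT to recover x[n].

x[n] = (1/3) Σ(k=0 to 2) X[k] · e^(2πikn/3)

Computing each x[n]:
x[0] = 3
x[1] = -1
x[2] = 0

x = [3, -1, 0]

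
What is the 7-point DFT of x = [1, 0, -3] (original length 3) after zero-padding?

Original 3-point DFT: [-2, 2.5000-2.5981i, 2.5000+2.5981i]
Zero-padded 7-point DFT provides frequency interpolation.

DFT_7([x, 0, ...]) = [-2, 1.6676+2.9248i, 3.7029-1.3017i, -0.8705-2.3455i, -0.8705+2.3455i, 3.7029+1.3017i, 1.6676-2.9248i]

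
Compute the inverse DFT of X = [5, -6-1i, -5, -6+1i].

x[n] = (1/4) Σ(k=0 to 3) X[k] · e^(2πikn/4)

Computing each x[n]:
x[0] = -3
x[1] = 3
x[2] = 3
x[3] = 2

x = [-3, 3, 3, 2]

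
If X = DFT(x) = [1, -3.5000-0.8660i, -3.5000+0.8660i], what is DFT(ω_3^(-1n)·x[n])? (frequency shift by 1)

Modulation property: DFT(ω_3^(-1n)·x[n]) = X[(k-1) mod 3], so circularly shift X by 1 positions.

X[k-1] = [-3.5000+0.8660i, 1, -3.5000-0.8660i]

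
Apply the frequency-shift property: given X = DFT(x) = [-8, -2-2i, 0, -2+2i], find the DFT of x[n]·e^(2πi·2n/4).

Modulation property: DFT(ω_4^(-2n)·x[n]) = X[(k-2) mod 4], so circularly shift X by 2 positions.

X[k-2] = [0, -2+2i, -8, -2-2i]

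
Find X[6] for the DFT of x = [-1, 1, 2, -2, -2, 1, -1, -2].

X[6] = Σ(n=0 to 7) x[n] · ω_8^(6n) where ω_8 = e^(-2πi/8)
= (-1)·ω_8^0 + (1)·ω_8^6 + (2)·ω_8^12 + (-2)·ω_8^18 + (-2)·ω_8^24 + (1)·ω_8^30 + (-1)·ω_8^36 + (-2)·ω_8^42

X[6] = -4+6i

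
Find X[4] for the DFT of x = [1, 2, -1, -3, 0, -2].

X[4] = Σ(n=0 to 5) x[n] · ω_6^(4n) where ω_6 = e^(-2πi/6)
= (1)·ω_6^0 + (2)·ω_6^4 + (-1)·ω_6^8 + (-3)·ω_6^12 + (0)·ω_6^16 + (-2)·ω_6^20

X[4] = -1.5000+4.3301i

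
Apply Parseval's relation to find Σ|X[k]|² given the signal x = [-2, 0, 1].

Parseval: Σ|x[n]|² = (1/N)Σ|X[k]|², so Σ|X[k]|² = N·Σ|x[n]|² = 3·5.0000

Σ|X[k]|² = N·Σ|x[n]|² = 3·5.0000 = 15.0000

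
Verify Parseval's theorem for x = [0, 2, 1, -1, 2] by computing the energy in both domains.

Time domain:
Σ|x[n]|² = |0|² + |2|² + |1|² + |-1|² + |2|² = 10.0000

Frequency domain:
(1/5)Σ|X[k]|² = (1/5)(|4|² + |1.2361-1.1756i|² + |-3.2361+1.9021i|² + |-3.2361-1.9021i|² + |1.2361+1.1756i|²) = (1/5)·50.0000 = 10.0000

Both sides agree, confirming Parseval's theorem.

Σ|x[n]|² = (1/N)Σ|X[k]|² = 10.0000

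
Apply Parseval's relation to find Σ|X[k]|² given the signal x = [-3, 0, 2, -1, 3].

Parseval: Σ|x[n]|² = (1/N)Σ|X[k]|², so Σ|X[k]|² = N·Σ|x[n]|² = 5·23.0000

Σ|X[k]|² = N·Σ|x[n]|² = 5·23.0000 = 115.0000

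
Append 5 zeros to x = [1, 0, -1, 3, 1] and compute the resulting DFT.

Original 5-point DFT: [4, -0.3090+3.3022i, 0.8090-3.2164i, 0.8090+3.2164i, -0.3090-3.3022i]
Zero-padded 10-point DFT provides frequency interpolation.

DFT_10([x, 0, ...]) = [4, -1.0451-2.4899i, -0.3090+3.3022i, 4.5451+0.2245i, 0.8090-3.2164i, -2, 0.8090+3.2164i, 4.5451-0.2245i, -0.3090-3.3022i, -1.0451+2.4899i]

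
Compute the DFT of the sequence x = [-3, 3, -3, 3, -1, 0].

X[k] = Σ(n=0 to 5) x[n] · ω_6^(nk)
where ω_6 = e^(-2πi/6)

Computing each X[k]:
X[0] = -1
X[1] = -2.5000-0.8660i
X[2] = 0.5000-4.3301i
X[3] = -13
X[4] = 0.5000+4.3301i
X[5] = -2.5000+0.8660i

X = [-1, -2.5000-0.8660i, 0.5000-4.3301i, -13, 0.5000+4.3301i, -2.5000+0.8660i]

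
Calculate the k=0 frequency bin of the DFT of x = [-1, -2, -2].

X[0] = Σ(n=0 to 2) x[n] · ω_3^0 = Σ x[n]
= (-1) + (-2) + (-2)

X[0] = -5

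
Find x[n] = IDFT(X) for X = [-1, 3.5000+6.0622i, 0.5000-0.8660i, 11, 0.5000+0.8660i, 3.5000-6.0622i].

x[n] = (1/6) Σ(k=0 to 5) X[k] · e^(2πikn/6)

Computing each x[n]:
x[0] = 3
x[1] = -3
x[2] = -1
x[3] = -3
x[4] = 3
x[5] = 0

x = [3, -3, -1, -3, 3, 0]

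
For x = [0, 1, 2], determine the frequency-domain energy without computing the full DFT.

Parseval: Σ|x[n]|² = (1/N)Σ|X[k]|², so Σ|X[k]|² = N·Σ|x[n]|² = 3·5.0000

Σ|X[k]|² = N·Σ|x[n]|² = 3·5.0000 = 15.0000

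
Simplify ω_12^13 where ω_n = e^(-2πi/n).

Since ω_12^12 = 1, powers reduce modulo 12.
13 mod 12 = 1
So ω_12^13 = ω_12^1 = e^(-2πi·1/12)

ω_12^13 = ω_12^1 = 0.8660-0.5000i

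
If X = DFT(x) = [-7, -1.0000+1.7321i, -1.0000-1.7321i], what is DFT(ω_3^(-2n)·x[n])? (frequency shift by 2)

Modulation property: DFT(ω_3^(-2n)·x[n]) = X[(k-2) mod 3], so circularly shift X by 2 positions.

X[k-2] = [-1.0000+1.7321i, -1.0000-1.7321i, -7]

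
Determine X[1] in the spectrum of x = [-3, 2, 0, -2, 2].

X[1] = Σ(n=0 to 4) x[n] · ω_5^(1n) where ω_5 = e^(-2πi/5)
= (-3)·ω_5^0 + (2)·ω_5^1 + (0)·ω_5^2 + (-2)·ω_5^3 + (2)·ω_5^4

X[1] = -0.1459-1.1756i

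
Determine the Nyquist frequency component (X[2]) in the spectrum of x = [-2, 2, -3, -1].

X[2] = Σ(n=0 to 3) x[n] · ω_4^(2n) where ω_4 = e^(-2πi/4)
= (-2)·ω_4^0 + (2)·ω_4^2 + (-3)·ω_4^4 + (-1)·ω_4^6

X[2] = -6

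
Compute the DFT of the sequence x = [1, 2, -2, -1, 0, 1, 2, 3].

X[k] = Σ(n=0 to 7) x[n] · ω_8^(nk)
where ω_8 = e^(-2πi/8)

Computing each X[k]:
X[0] = 6
X[1] = 4.5355+6.1213i
X[2] = 1-1i
X[3] = -2.5355-1.8787i
X[4] = -4
X[5] = -2.5355+1.8787i
X[6] = 1+1i
X[7] = 4.5355-6.1213i

X = [6, 4.5355+6.1213i, 1-1i, -2.5355-1.8787i, -4, -2.5355+1.8787i, 1+1i, 4.5355-6.1213i]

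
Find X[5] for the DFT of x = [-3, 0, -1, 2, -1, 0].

X[5] = Σ(n=0 to 5) x[n] · ω_6^(5n) where ω_6 = e^(-2πi/6)
= (-3)·ω_6^0 + (0)·ω_6^5 + (-1)·ω_6^10 + (2)·ω_6^15 + (-1)·ω_6^20 + (0)·ω_6^25

X[5] = -4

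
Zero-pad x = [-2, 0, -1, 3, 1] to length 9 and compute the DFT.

Original 5-point DFT: [1, -3.3090+3.3022i, -2.1910-3.2164i, -2.1910+3.2164i, -3.3090-3.3022i]
Zero-padded 9-point DFT provides frequency interpolation.

DFT_9([x, 0, ...]) = [1, -4.6133-1.9553i, -1.7943+3.5829i, 1.0000-1.7321i, -4.0924-2.2561i, -4.0924+2.2561i, 1.0000+1.7321i, -1.7943-3.5829i, -4.6133+1.9553i]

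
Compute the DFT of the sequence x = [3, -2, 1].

X[k] = Σ(n=0 to 2) x[n] · ω_3^(nk)
where ω_3 = e^(-2πi/3)

Computing each X[k]:
X[0] = 2
X[1] = 3.5000+2.5981i
X[2] = 3.5000-2.5981i

X = [2, 3.5000+2.5981i, 3.5000-2.5981i]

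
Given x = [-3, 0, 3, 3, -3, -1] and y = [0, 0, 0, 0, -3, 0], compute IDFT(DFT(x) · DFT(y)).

(x ⊛ y)[n] = Σ(m=0 to 5) x[m] · y[(n-m) mod 6]

Computing each output sample:
(x ⊛ y)[0] = -9
(x ⊛ y)[1] = -9
(x ⊛ y)[2] = 9
(x ⊛ y)[3] = 3
(x ⊛ y)[4] = 9
(x ⊛ y)[5] = 0

x ⊛ y = [-9, -9, 9, 3, 9, 0]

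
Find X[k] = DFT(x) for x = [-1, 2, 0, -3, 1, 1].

X[k] = Σ(n=0 to 5) x[n] · ω_6^(nk)
where ω_6 = e^(-2πi/6)

Computing each X[k]:
X[0] = 0
X[1] = 3
X[2] = -6.0000-1.7321i
X[3] = 0
X[4] = -6.0000+1.7321i
X[5] = 3

X = [0, 3, -6.0000-1.7321i, 0, -6.0000+1.7321i, 3]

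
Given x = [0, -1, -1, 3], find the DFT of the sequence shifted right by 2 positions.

Time shift by 2: X_shifted[k] = ω_4^(2k) · X[k]
Shifted x = [-1, 3, 0, -1]

DFT(x[n-2]) = [1, -1-4i, -3, -1+4i]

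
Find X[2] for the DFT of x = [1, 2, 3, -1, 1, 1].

X[2] = Σ(n=0 to 5) x[n] · ω_6^(2n) where ω_6 = e^(-2πi/6)
= (1)·ω_6^0 + (2)·ω_6^2 + (3)·ω_6^4 + (-1)·ω_6^6 + (1)·ω_6^8 + (1)·ω_6^10

X[2] = -3.5000+0.8660i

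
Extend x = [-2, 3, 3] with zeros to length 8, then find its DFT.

Original 3-point DFT: [4, -5, -5]
Zero-padded 8-point DFT provides frequency interpolation.

DFT_8([x, 0, ...]) = [4, 0.1213-5.1213i, -5-3i, -4.1213+0.8787i, -2, -4.1213-0.8787i, -5+3i, 0.1213+5.1213i]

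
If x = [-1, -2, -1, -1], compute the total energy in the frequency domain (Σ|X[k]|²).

Parseval: Σ|x[n]|² = (1/N)Σ|X[k]|², so Σ|X[k]|² = N·Σ|x[n]|² = 4·7.0000

Σ|X[k]|² = N·Σ|x[n]|² = 4·7.0000 = 28.0000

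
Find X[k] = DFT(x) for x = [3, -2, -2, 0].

X[k] = Σ(n=0 to 3) x[n] · ω_4^(nk)
where ω_4 = e^(-2πi/4)

Computing each X[k]:
X[0] = -1
X[1] = 5+2i
X[2] = 3
X[3] = 5-2i

X = [-1, 5+2i, 3, 5-2i]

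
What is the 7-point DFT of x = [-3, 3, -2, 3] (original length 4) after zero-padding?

Original 4-point DFT: [1, -1, -11, -1]
Zero-padded 7-point DFT provides frequency interpolation.

DFT_7([x, 0, ...]) = [1, -3.3874-1.6973i, 0.0048-1.4471i, -7.6174-5.7901i, -7.6174+5.7901i, 0.0048+1.4471i, -3.3874+1.6973i]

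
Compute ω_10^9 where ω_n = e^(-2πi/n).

ω_10^9 = e^(-2πi·9/10)
= cos(-2π·9/10) + i·sin(-2π·9/10)
= cos(-18π/10) + i·sin(-18π/10)

ω_10^9 = cos(-18π/10) + i·sin(-18π/10) = 0.8090+0.5878i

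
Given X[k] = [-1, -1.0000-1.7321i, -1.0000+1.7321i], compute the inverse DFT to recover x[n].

x[n] = (1/3) Σ(k=0 to 2) X[k] · e^(2πikn/3)

Computing each x[n]:
x[0] = -1
x[1] = 1
x[2] = -1

x = [-1, 1, -1]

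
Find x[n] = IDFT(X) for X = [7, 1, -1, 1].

x[n] = (1/4) Σ(k=0 to 3) X[k] · e^(2πikn/4)

Computing each x[n]:
x[0] = 2
x[1] = 2
x[2] = 1
x[3] = 2

x = [2, 2, 1, 2]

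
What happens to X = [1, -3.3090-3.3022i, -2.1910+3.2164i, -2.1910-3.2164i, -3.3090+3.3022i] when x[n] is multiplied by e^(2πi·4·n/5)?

Modulation property: DFT(ω_5^(-4n)·x[n]) = X[(k-4) mod 5], so circularly shift X by 4 positions.

X[k-4] = [-3.3090-3.3022i, -2.1910+3.2164i, -2.1910-3.2164i, -3.3090+3.3022i, 1]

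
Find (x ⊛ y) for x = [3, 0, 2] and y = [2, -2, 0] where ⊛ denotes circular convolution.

(x ⊛ y)[n] = Σ(m=0 to 2) x[m] · y[(n-m) mod 3]

Computing each output sample:
(x ⊛ y)[0] = 2
(x ⊛ y)[1] = -6
(x ⊛ y)[2] = 4

x ⊛ y = [2, -6, 4]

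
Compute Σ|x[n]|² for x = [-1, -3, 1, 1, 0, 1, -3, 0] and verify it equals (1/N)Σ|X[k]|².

Time domain:
Σ|x[n]|² = |-1|² + |-3|² + |1|² + |1|² + |0|² + |1|² + |-3|² + |0|² = 22.0000

Frequency domain:
(1/8)Σ|X[k]|² = (1/8)(|-4|² + |-4.5355-1.8787i|² + |1+3i|² + |2.5355+6.1213i|² + |-2|² + |2.5355-6.1213i|² + |1-3i|² + |-4.5355+1.8787i|²) = (1/8)·176.0000 = 22.0000

Both sides agree, confirming Parseval's theorem.

Σ|x[n]|² = (1/N)Σ|X[k]|² = 22.0000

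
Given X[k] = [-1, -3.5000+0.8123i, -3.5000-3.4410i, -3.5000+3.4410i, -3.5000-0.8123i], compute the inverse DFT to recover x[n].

x[n] = (1/5) Σ(k=0 to 4) X[k] · e^(2πikn/5)

Computing each x[n]:
x[0] = -3
x[1] = 1
x[2] = -1
x[3] = 2
x[4] = 0

x = [-3, 1, -1, 2, 0]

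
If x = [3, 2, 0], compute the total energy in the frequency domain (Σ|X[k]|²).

Parseval: Σ|x[n]|² = (1/N)Σ|X[k]|², so Σ|X[k]|² = N·Σ|x[n]|² = 3·13.0000

Σ|X[k]|² = N·Σ|x[n]|² = 3·13.0000 = 39.0000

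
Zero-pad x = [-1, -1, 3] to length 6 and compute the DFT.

Original 3-point DFT: [1, -2.0000+3.4641i, -2.0000-3.4641i]
Zero-padded 6-point DFT provides frequency interpolation.

DFT_6([x, 0, ...]) = [1, -3.0000-1.7321i, -2.0000+3.4641i, 3, -2.0000-3.4641i, -3.0000+1.7321i]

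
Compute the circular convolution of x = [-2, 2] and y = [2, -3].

(x ⊛ y)[n] = Σ(m=0 to 1) x[m] · y[(n-m) mod 2]

Computing each output sample:
(x ⊛ y)[0] = -10
(x ⊛ y)[1] = 10

x ⊛ y = [-10, 10]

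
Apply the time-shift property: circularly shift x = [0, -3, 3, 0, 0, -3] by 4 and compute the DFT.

Time shift by 4: X_shifted[k] = ω_6^(4k) · X[k]
Shifted x = [3, 0, 0, -3, 0, -3]

DFT(x[n-4]) = [-3, 4.5000-2.5981i, 1.5000-2.5981i, 9, 1.5000+2.5981i, 4.5000+2.5981i]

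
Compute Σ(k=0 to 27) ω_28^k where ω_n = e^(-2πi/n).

Sum of all nth roots of unity equals 0 for n > 1 (geometric series with r ≠ 1).

0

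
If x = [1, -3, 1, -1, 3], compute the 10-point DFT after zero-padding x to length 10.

Original 5-point DFT: [1, 1.0000+4.5308i, 1.0000+5.4288i, 1.0000-5.4288i, 1.0000-4.5308i]
Zero-padded 10-point DFT provides frequency interpolation.

DFT_10([x, 0, ...]) = [1, -3.2361, 1.0000+4.5308i, 1.2361, 1.0000+5.4288i, 9, 1.0000-5.4288i, 1.2361, 1.0000-4.5308i, -3.2361]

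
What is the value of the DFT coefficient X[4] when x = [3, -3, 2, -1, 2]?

X[4] = Σ(n=0 to 4) x[n] · ω_5^(4n) where ω_5 = e^(-2πi/5)
= (3)·ω_5^0 + (-3)·ω_5^4 + (2)·ω_5^8 + (-1)·ω_5^12 + (2)·ω_5^16

X[4] = 1.8820-2.9919i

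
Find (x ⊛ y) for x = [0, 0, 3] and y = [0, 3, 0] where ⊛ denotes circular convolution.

(x ⊛ y)[n] = Σ(m=0 to 2) x[m] · y[(n-m) mod 3]

Computing each output sample:
(x ⊛ y)[0] = 9
(x ⊛ y)[1] = 0
(x ⊛ y)[2] = 0

x ⊛ y = [9, 0, 0]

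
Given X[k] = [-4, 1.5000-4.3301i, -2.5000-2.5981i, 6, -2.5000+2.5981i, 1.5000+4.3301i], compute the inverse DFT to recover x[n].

x[n] = (1/6) Σ(k=0 to 5) X[k] · e^(2πikn/6)

Computing each x[n]:
x[0] = 0
x[1] = 1
x[2] = 1
x[3] = -3
x[4] = 0
x[5] = -3

x = [0, 1, 1, -3, 0, -3]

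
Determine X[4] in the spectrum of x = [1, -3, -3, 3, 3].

X[4] = Σ(n=0 to 4) x[n] · ω_5^(4n) where ω_5 = e^(-2πi/5)
= (1)·ω_5^0 + (-3)·ω_5^4 + (-3)·ω_5^8 + (3)·ω_5^12 + (3)·ω_5^16

X[4] = 1.0000-9.2331i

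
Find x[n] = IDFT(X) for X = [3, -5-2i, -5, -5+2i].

x[n] = (1/4) Σ(k=0 to 3) X[k] · e^(2πikn/4)

Computing each x[n]:
x[0] = -3
x[1] = 3
x[2] = 2
x[3] = 1

x = [-3, 3, 2, 1]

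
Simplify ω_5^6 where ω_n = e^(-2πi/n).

Since ω_5^5 = 1, powers reduce modulo 5.
6 mod 5 = 1
So ω_5^6 = ω_5^1 = e^(-2πi·1/5)

ω_5^6 = ω_5^1 = 0.3090-0.9511i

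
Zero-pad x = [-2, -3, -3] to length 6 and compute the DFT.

Original 3-point DFT: [-8, 1, 1]
Zero-padded 6-point DFT provides frequency interpolation.

DFT_6([x, 0, ...]) = [-8, -2.0000+5.1962i, 1, -2, 1, -2.0000-5.1962i]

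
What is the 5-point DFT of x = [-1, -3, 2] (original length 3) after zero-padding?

Original 3-point DFT: [-2, -0.5000+4.3301i, -0.5000-4.3301i]
Zero-padded 5-point DFT provides frequency interpolation.

DFT_5([x, 0, ...]) = [-2, -3.5451+1.6776i, 2.0451+3.6655i, 2.0451-3.6655i, -3.5451-1.6776i]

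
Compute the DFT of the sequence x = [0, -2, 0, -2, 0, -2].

X[k] = Σ(n=0 to 5) x[n] · ω_6^(nk)
where ω_6 = e^(-2πi/6)

Computing each X[k]:
X[0] = -6
X[1] = 0
X[2] = 0
X[3] = 6
X[4] = 0
X[5] = 0

X = [-6, 0, 0, 6, 0, 0]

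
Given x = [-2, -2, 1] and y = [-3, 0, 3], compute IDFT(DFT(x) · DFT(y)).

(x ⊛ y)[n] = Σ(m=0 to 2) x[m] · y[(n-m) mod 3]

Computing each output sample:
(x ⊛ y)[0] = 0
(x ⊛ y)[1] = 9
(x ⊛ y)[2] = -9

x ⊛ y = [0, 9, -9]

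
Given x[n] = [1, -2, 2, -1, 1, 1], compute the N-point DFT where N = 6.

X[k] = Σ(n=0 to 5) x[n] · ω_6^(nk)
where ω_6 = e^(-2πi/6)

Computing each X[k]:
X[0] = 2
X[1] = 1.7321i
X[2] = -1.0000+3.4641i
X[3] = 6
X[4] = -1.0000-3.4641i
X[5] = -1.7321i

X = [2, 1.7321i, -1.0000+3.4641i, 6, -1.0000-3.4641i, -1.7321i]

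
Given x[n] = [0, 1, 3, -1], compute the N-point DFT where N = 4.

X[k] = Σ(n=0 to 3) x[n] · ω_4^(nk)
where ω_4 = e^(-2πi/4)

Computing each X[k]:
X[0] = 3
X[1] = -3-2i
X[2] = 3
X[3] = -3+2i

X = [3, -3-2i, 3, -3+2i]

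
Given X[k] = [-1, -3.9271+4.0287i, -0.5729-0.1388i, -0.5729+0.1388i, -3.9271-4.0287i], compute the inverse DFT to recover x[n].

x[n] = (1/5) Σ(k=0 to 4) X[k] · e^(2πikn/5)

Computing each x[n]:
x[0] = -2
x[1] = -2
x[2] = 0
x[3] = 2
x[4] = 1

x = [-2, -2, 0, 2, 1]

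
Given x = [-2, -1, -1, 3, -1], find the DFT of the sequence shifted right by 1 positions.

Time shift by 1: X_shifted[k] = ω_5^(1k) · X[k]
Shifted x = [-1, -2, -1, -1, 3]

DFT(x[n-1]) = [-2, 0.9271+4.7553i, -2.4271+2.9389i, -2.4271-2.9389i, 0.9271-4.7553i]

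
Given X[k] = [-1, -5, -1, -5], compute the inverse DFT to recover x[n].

x[n] = (1/4) Σ(k=0 to 3) X[k] · e^(2πikn/4)

Computing each x[n]:
x[0] = -3
x[1] = 0
x[2] = 2
x[3] = 0

x = [-3, 0, 2, 0]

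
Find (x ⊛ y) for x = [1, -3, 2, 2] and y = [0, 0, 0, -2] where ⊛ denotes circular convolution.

(x ⊛ y)[n] = Σ(m=0 to 3) x[m] · y[(n-m) mod 4]

Computing each output sample:
(x ⊛ y)[0] = 6
(x ⊛ y)[1] = -4
(x ⊛ y)[2] = -4
(x ⊛ y)[3] = -2

x ⊛ y = [6, -4, -4, -2]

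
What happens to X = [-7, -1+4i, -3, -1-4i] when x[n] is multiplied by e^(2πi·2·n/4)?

Modulation property: DFT(ω_4^(-2n)·x[n]) = X[(k-2) mod 4], so circularly shift X by 2 positions.

X[k-2] = [-3, -1-4i, -7, -1+4i]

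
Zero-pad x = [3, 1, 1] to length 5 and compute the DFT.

Original 3-point DFT: [5, 2, 2]
Zero-padded 5-point DFT provides frequency interpolation.

DFT_5([x, 0, ...]) = [5, 2.5000-1.5388i, 2.5000+0.3633i, 2.5000-0.3633i, 2.5000+1.5388i]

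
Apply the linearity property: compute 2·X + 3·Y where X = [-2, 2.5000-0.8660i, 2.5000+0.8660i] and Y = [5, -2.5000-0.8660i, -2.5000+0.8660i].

By linearity: DFT(2x + 3y) = 2·DFT(x) + 3·DFT(y)
= 2·[-2, 2.5000-0.8660i, 2.5000+0.8660i] + 3·[5, -2.5000-0.8660i, -2.5000+0.8660i]

Computing element-wise:
Z[0] = 2·(-2) + 3·(5) = 11
Z[1] = 2·(2.5000-0.8660i) + 3·(-2.5000-0.8660i) = -2.5000-4.3300i
Z[2] = 2·(2.5000+0.8660i) + 3·(-2.5000+0.8660i) = -2.5000+4.3300i

DFT(2x + 3y) = 2·X + 3·Y = [11, -2.5000-4.3300i, -2.5000+4.3300i]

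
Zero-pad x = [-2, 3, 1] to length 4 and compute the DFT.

Original 3-point DFT: [2, -4.0000-1.7321i, -4.0000+1.7321i]
Zero-padded 4-point DFT provides frequency interpolation.

DFT_4([x, 0, ...]) = [2, -3-3i, -4, -3+3i]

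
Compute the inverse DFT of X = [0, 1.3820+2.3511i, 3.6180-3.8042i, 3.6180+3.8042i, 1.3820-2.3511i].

x[n] = (1/5) Σ(k=0 to 4) X[k] · e^(2πikn/5)

Computing each x[n]:
x[0] = 2
x[1] = -1
x[2] = -2
x[3] = 2
x[4] = -1

x = [2, -1, -2, 2, -1]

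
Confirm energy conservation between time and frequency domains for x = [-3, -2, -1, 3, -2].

Time domain:
Σ|x[n]|² = |-3|² + |-2|² + |-1|² + |3|² + |-2|² = 27.0000

Frequency domain:
(1/5)Σ|X[k]|² = (1/5)(|-5|² + |-5.8541+2.3511i|² + |0.8541-3.8042i|² + |0.8541+3.8042i|² + |-5.8541-2.3511i|²) = (1/5)·135.0000 = 27.0000

Both sides agree, confirming Parseval's theorem.

Σ|x[n]|² = (1/N)Σ|X[k]|² = 27.0000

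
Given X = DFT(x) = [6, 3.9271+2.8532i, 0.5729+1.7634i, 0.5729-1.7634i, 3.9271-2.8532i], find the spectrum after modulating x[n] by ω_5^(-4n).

Modulation property: DFT(ω_5^(-4n)·x[n]) = X[(k-4) mod 5], so circularly shift X by 4 positions.

X[k-4] = [3.9271+2.8532i, 0.5729+1.7634i, 0.5729-1.7634i, 3.9271-2.8532i, 6]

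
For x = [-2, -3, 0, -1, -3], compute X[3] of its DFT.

X[3] = Σ(n=0 to 4) x[n] · ω_5^(3n) where ω_5 = e^(-2πi/5)
= (-2)·ω_5^0 + (-3)·ω_5^3 + (0)·ω_5^6 + (-1)·ω_5^9 + (-3)·ω_5^12

X[3] = 2.5451-0.9511i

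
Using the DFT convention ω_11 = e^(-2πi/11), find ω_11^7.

ω_11^7 = e^(-2πi·7/11)
= cos(-2π·7/11) + i·sin(-2π·7/11)
= cos(-14π/11) + i·sin(-14π/11)

ω_11^7 = cos(-14π/11) + i·sin(-14π/11) = -0.6549+0.7557i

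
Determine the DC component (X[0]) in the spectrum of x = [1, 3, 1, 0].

X[0] = Σ(n=0 to 3) x[n] · ω_4^0 = Σ x[n]
= (1) + (3) + (1) + (0)

X[0] = 5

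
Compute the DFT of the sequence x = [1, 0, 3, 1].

X[k] = Σ(n=0 to 3) x[n] · ω_4^(nk)
where ω_4 = e^(-2πi/4)

Computing each X[k]:
X[0] = 5
X[1] = -2+1i
X[2] = 3
X[3] = -2-1i

X = [5, -2+1i, 3, -2-1i]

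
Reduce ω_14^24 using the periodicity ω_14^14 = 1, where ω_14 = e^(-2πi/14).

Since ω_14^14 = 1, powers reduce modulo 14.
24 mod 14 = 10
So ω_14^24 = ω_14^10 = e^(-2πi·10/14)

ω_14^24 = ω_14^10 = -0.2225+0.9749i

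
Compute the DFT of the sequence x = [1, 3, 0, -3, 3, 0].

X[k] = Σ(n=0 to 5) x[n] · ω_6^(nk)
where ω_6 = e^(-2πi/6)

Computing each X[k]:
X[0] = 4
X[1] = 4
X[2] = -5.0000-5.1962i
X[3] = 4
X[4] = -5.0000+5.1962i
X[5] = 4

X = [4, 4, -5.0000-5.1962i, 4, -5.0000+5.1962i, 4]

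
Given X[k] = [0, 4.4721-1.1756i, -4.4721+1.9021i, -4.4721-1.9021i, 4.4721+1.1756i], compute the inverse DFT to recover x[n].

x[n] = (1/5) Σ(k=0 to 4) X[k] · e^(2πikn/5)

Computing each x[n]:
x[0] = 0
x[1] = 2
x[2] = -1
x[3] = -3
x[4] = 2

x = [0, 2, -1, -3, 2]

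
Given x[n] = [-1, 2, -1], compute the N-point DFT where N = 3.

X[k] = Σ(n=0 to 2) x[n] · ω_3^(nk)
where ω_3 = e^(-2πi/3)

Computing each X[k]:
X[0] = 0
X[1] = -1.5000-2.5981i
X[2] = -1.5000+2.5981i

X = [0, -1.5000-2.5981i, -1.5000+2.5981i]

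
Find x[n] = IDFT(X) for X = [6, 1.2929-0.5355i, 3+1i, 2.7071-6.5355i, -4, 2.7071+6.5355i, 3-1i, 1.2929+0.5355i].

x[n] = (1/8) Σ(k=0 to 7) X[k] · e^(2πikn/8)

Computing each x[n]:
x[0] = 2
x[1] = 2
x[2] = -2
x[3] = 3
x[4] = 0
x[5] = 0
x[6] = 1
x[7] = 0

x = [2, 2, -2, 3, 0, 0, 1, 0]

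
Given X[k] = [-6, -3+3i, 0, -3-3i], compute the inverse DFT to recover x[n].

x[n] = (1/4) Σ(k=0 to 3) X[k] · e^(2πikn/4)

Computing each x[n]:
x[0] = -3
x[1] = -3
x[2] = 0
x[3] = 0

x = [-3, -3, 0, 0]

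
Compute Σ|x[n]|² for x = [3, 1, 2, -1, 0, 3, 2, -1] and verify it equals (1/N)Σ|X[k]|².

Time domain:
Σ|x[n]|² = |3|² + |1|² + |2|² + |-1|² + |0|² + |3|² + |2|² + |-1|² = 29.0000

Frequency domain:
(1/8)Σ|X[k]|² = (1/8)(|9|² + |1.5858+1.4142i|² + |-1-6i|² + |4.4142+1.4142i|² + |5|² + |4.4142-1.4142i|² + |-1+6i|² + |1.5858-1.4142i|²) = (1/8)·232.0000 = 29.0000

Both sides agree, confirming Parseval's theorem.

Σ|x[n]|² = (1/N)Σ|X[k]|² = 29.0000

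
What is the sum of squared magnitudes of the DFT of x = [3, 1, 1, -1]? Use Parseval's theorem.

Parseval: Σ|x[n]|² = (1/N)Σ|X[k]|², so Σ|X[k]|² = N·Σ|x[n]|² = 4·12.0000

Σ|X[k]|² = N·Σ|x[n]|² = 4·12.0000 = 48.0000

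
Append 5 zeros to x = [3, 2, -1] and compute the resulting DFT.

Original 3-point DFT: [4, 2.5000-2.5981i, 2.5000+2.5981i]
Zero-padded 8-point DFT provides frequency interpolation.

DFT_8([x, 0, ...]) = [4, 4.4142-0.4142i, 4-2i, 1.5858-2.4142i, 0, 1.5858+2.4142i, 4+2i, 4.4142+0.4142i]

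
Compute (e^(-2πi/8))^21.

Since ω_8^8 = 1, powers reduce modulo 8.
21 mod 8 = 5
So ω_8^21 = ω_8^5 = e^(-2πi·5/8)

ω_8^21 = ω_8^5 = -0.7071+0.7071i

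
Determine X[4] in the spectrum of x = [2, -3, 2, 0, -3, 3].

X[4] = Σ(n=0 to 5) x[n] · ω_6^(4n) where ω_6 = e^(-2πi/6)
= (2)·ω_6^0 + (-3)·ω_6^4 + (2)·ω_6^8 + (0)·ω_6^12 + (-3)·ω_6^16 + (3)·ω_6^20

X[4] = 2.5000-9.5263i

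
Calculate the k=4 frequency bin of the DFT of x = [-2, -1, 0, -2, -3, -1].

X[4] = Σ(n=0 to 5) x[n] · ω_6^(4n) where ω_6 = e^(-2πi/6)
= (-2)·ω_6^0 + (-1)·ω_6^4 + (0)·ω_6^8 + (-2)·ω_6^12 + (-3)·ω_6^16 + (-1)·ω_6^20

X[4] = -1.5000-2.5981i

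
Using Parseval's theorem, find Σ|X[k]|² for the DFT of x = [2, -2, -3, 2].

Parseval: Σ|x[n]|² = (1/N)Σ|X[k]|², so Σ|X[k]|² = N·Σ|x[n]|² = 4·21.0000

Σ|X[k]|² = N·Σ|x[n]|² = 4·21.0000 = 84.0000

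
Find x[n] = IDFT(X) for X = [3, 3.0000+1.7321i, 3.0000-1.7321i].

x[n] = (1/3) Σ(k=0 to 2) X[k] · e^(2πikn/3)

Computing each x[n]:
x[0] = 3
x[1] = -1
x[2] = 1

x = [3, -1, 1]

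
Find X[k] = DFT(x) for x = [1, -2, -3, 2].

X[k] = Σ(n=0 to 3) x[n] · ω_4^(nk)
where ω_4 = e^(-2πi/4)

Computing each X[k]:
X[0] = -2
X[1] = 4+4i
X[2] = -2
X[3] = 4-4i

X = [-2, 4+4i, -2, 4-4i]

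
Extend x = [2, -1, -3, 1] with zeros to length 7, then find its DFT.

Original 4-point DFT: [-1, 5+2i, -1, 5-2i]
Zero-padded 7-point DFT provides frequency interpolation.

DFT_7([x, 0, ...]) = [-1, 1.1431+3.2727i, 5.5489+0.4551i, 0.8080-2.8865i, 0.8080+2.8865i, 5.5489-0.4551i, 1.1431-3.2727i]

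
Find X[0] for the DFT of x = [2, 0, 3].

X[0] = Σ(n=0 to 2) x[n] · ω_3^0 = Σ x[n]
= (2) + (0) + (3)

X[0] = 5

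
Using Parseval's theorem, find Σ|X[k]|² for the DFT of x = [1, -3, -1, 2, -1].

Parseval: Σ|x[n]|² = (1/N)Σ|X[k]|², so Σ|X[k]|² = N·Σ|x[n]|² = 5·16.0000

Σ|X[k]|² = N·Σ|x[n]|² = 5·16.0000 = 80.0000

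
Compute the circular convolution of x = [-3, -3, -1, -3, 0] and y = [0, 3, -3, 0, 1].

(x ⊛ y)[n] = Σ(m=0 to 4) x[m] · y[(n-m) mod 5]

Computing each output sample:
(x ⊛ y)[0] = 6
(x ⊛ y)[1] = -10
(x ⊛ y)[2] = -3
(x ⊛ y)[3] = 6
(x ⊛ y)[4] = -9

x ⊛ y = [6, -10, -3, 6, -9]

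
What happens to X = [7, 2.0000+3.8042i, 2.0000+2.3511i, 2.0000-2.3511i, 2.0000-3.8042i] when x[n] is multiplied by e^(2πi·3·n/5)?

Modulation property: DFT(ω_5^(-3n)·x[n]) = X[(k-3) mod 5], so circularly shift X by 3 positions.

X[k-3] = [2.0000+2.3511i, 2.0000-2.3511i, 2.0000-3.8042i, 7, 2.0000+3.8042i]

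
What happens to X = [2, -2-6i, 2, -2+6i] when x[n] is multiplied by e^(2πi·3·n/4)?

Modulation property: DFT(ω_4^(-3n)·x[n]) = X[(k-3) mod 4], so circularly shift X by 3 positions.

X[k-3] = [-2-6i, 2, -2+6i, 2]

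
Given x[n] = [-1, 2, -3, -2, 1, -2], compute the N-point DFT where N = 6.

X[k] = Σ(n=0 to 5) x[n] · ω_6^(nk)
where ω_6 = e^(-2πi/6)

Computing each X[k]:
X[0] = -5
X[1] = 2
X[2] = -2.0000-6.9282i
X[3] = -1
X[4] = -2.0000+6.9282i
X[5] = 2

X = [-5, 2, -2.0000-6.9282i, -1, -2.0000+6.9282i, 2]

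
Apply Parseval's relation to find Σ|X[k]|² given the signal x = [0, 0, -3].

Parseval: Σ|x[n]|² = (1/N)Σ|X[k]|², so Σ|X[k]|² = N·Σ|x[n]|² = 3·9.0000

Σ|X[k]|² = N·Σ|x[n]|² = 3·9.0000 = 27.0000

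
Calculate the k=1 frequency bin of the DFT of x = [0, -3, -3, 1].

X[1] = Σ(n=0 to 3) x[n] · ω_4^(1n) where ω_4 = e^(-2πi/4)
= (0)·ω_4^0 + (-3)·ω_4^1 + (-3)·ω_4^2 + (1)·ω_4^3

X[1] = 3+4i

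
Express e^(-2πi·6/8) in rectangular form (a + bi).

ω_8^6 = e^(-2πi·6/8)
= cos(-2π·6/8) + i·sin(-2π·6/8)
= cos(-12π/8) + i·sin(-12π/8)

ω_8^6 = cos(-12π/8) + i·sin(-12π/8) = 1i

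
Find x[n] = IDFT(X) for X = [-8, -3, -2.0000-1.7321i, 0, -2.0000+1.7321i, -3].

x[n] = (1/6) Σ(k=0 to 5) X[k] · e^(2πikn/6)

Computing each x[n]:
x[0] = -3
x[1] = -1
x[2] = -1
x[3] = -1
x[4] = 0
x[5] = -2

x = [-3, -1, -1, -1, 0, -2]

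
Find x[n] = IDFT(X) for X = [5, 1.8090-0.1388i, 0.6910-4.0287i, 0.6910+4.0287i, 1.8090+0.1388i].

x[n] = (1/5) Σ(k=0 to 4) X[k] · e^(2πikn/5)

Computing each x[n]:
x[0] = 2
x[1] = 2
x[2] = -1
x[3] = 2
x[4] = 0

x = [2, 2, -1, 2, 0]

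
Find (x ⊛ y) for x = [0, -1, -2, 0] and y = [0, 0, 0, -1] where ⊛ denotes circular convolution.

(x ⊛ y)[n] = Σ(m=0 to 3) x[m] · y[(n-m) mod 4]

Computing each output sample:
(x ⊛ y)[0] = 1
(x ⊛ y)[1] = 2
(x ⊛ y)[2] = 0
(x ⊛ y)[3] = 0

x ⊛ y = [1, 2, 0, 0]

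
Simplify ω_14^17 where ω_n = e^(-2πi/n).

Since ω_14^14 = 1, powers reduce modulo 14.
17 mod 14 = 3
So ω_14^17 = ω_14^3 = e^(-2πi·3/14)

ω_14^17 = ω_14^3 = 0.2225-0.9749i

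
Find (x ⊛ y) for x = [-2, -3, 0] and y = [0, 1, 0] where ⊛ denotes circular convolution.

(x ⊛ y)[n] = Σ(m=0 to 2) x[m] · y[(n-m) mod 3]

Computing each output sample:
(x ⊛ y)[0] = 0
(x ⊛ y)[1] = -2
(x ⊛ y)[2] = -3

x ⊛ y = [0, -2, -3]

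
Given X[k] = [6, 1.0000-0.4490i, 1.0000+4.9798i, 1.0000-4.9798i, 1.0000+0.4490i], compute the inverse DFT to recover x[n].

x[n] = (1/5) Σ(k=0 to 4) X[k] · e^(2πikn/5)

Computing each x[n]:
x[0] = 2
x[1] = 0
x[2] = 3
x[3] = -1
x[4] = 2

x = [2, 0, 3, -1, 2]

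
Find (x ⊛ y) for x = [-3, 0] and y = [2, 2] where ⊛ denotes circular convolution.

(x ⊛ y)[n] = Σ(m=0 to 1) x[m] · y[(n-m) mod 2]

Computing each output sample:
(x ⊛ y)[0] = -6
(x ⊛ y)[1] = -6

x ⊛ y = [-6, -6]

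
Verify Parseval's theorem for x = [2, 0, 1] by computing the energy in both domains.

Time domain:
Σ|x[n]|² = |2|² + |0|² + |1|² = 5.0000

Frequency domain:
(1/3)Σ|X[k]|² = (1/3)(|3|² + |1.5000+0.8660i|² + |1.5000-0.8660i|²) = (1/3)·15.0000 = 5.0000

Both sides agree, confirming Parseval's theorem.

Σ|x[n]|² = (1/N)Σ|X[k]|² = 5.0000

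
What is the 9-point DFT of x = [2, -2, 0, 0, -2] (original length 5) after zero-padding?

Original 5-point DFT: [-2, 0.7639, 5.2361, 5.2361, 0.7639]
Zero-padded 9-point DFT provides frequency interpolation.

DFT_9([x, 0, ...]) = [-2, 2.3473+1.9696i, 0.1206+0.6840i, 4.0000+3.4641i, 3.5321-1.2856i, 3.5321+1.2856i, 4.0000-3.4641i, 0.1206-0.6840i, 2.3473-1.9696i]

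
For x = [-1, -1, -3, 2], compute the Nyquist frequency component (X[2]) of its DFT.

X[2] = Σ(n=0 to 3) x[n] · ω_4^(2n) where ω_4 = e^(-2πi/4)
= (-1)·ω_4^0 + (-1)·ω_4^2 + (-3)·ω_4^4 + (2)·ω_4^6

X[2] = -5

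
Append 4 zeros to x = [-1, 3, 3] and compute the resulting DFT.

Original 3-point DFT: [5, -4, -4]
Zero-padded 7-point DFT provides frequency interpolation.

DFT_7([x, 0, ...]) = [5, 0.2029-5.2703i, -4.3705-1.6231i, -1.8324+1.0438i, -1.8324-1.0438i, -4.3705+1.6231i, 0.2029+5.2703i]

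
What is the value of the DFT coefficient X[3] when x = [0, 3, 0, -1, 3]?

X[3] = Σ(n=0 to 4) x[n] · ω_5^(3n) where ω_5 = e^(-2πi/5)
= (0)·ω_5^0 + (3)·ω_5^3 + (0)·ω_5^6 + (-1)·ω_5^9 + (3)·ω_5^12

X[3] = -5.1631-0.9511i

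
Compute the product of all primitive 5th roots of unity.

The primitive 5th roots of unity are ω_5^k for k coprime to 5: k ∈ {1, 2, 3, 4}
Their product equals the constant term of the cyclotomic polynomial Φ_5(x) up to sign.
For n ≥ 3, the product of all primitive nth roots of unity is 1. (For n=1 it is 1; for n=2 it is -1.)

1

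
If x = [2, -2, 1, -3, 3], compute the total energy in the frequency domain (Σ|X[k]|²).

Parseval: Σ|x[n]|² = (1/N)Σ|X[k]|², so Σ|X[k]|² = N·Σ|x[n]|² = 5·27.0000

Σ|X[k]|² = N·Σ|x[n]|² = 5·27.0000 = 135.0000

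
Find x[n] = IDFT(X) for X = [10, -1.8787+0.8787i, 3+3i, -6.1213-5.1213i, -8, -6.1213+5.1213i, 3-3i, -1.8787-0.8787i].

x[n] = (1/8) Σ(k=0 to 7) X[k] · e^(2πikn/8)

Computing each x[n]:
x[0] = -1
x[1] = 3
x[2] = -2
x[3] = 3
x[4] = 3
x[5] = 0
x[6] = 1
x[7] = 3

x = [-1, 3, -2, 3, 3, 0, 1, 3]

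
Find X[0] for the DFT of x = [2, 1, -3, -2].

X[0] = Σ(n=0 to 3) x[n] · ω_4^0 = Σ x[n]
= (2) + (1) + (-3) + (-2)

X[0] = -2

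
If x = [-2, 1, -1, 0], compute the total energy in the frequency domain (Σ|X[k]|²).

Parseval: Σ|x[n]|² = (1/N)Σ|X[k]|², so Σ|X[k]|² = N·Σ|x[n]|² = 4·6.0000

Σ|X[k]|² = N·Σ|x[n]|² = 4·6.0000 = 24.0000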